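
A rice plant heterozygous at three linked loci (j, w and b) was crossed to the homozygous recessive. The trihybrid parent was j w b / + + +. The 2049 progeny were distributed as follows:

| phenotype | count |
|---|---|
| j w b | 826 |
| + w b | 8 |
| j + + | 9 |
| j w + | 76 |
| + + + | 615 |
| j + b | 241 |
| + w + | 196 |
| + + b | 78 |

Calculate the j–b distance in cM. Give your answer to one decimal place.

8.3 cM

The two rarest classes, + w b and j + +, are the double crossovers. Comparing them with the parentals, only the j allele has switched, so j is the middle locus and the order is b – j – w.
Crossovers in the b–j interval produce the single-crossover classes j w + and + + b (76 + 78 = 154) plus the double crossovers (17).
RF(b–j) = (154 + 17) / 2049 = 171/2049 = 0.0835 → 8.3 cM.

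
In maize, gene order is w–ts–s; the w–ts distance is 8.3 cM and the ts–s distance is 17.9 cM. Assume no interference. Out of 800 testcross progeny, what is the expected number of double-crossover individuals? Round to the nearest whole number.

Map distances give recombination frequencies of 0.083 and 0.179 for the two intervals.
With no interference, expected double-crossover frequency = 0.083 × 0.179 = 0.01486.
Expected number = 0.01486 × 800 = 11.89 ≈ 12.

12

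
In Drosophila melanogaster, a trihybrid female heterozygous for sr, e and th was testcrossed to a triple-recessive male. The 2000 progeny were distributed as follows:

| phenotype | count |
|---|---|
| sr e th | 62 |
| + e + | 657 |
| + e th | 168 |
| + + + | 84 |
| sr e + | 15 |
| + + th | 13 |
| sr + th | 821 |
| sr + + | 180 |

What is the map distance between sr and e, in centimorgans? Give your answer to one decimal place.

The two most frequent reciprocal classes, sr + th and + e +, are the parental types, so the F1 was sr + th / + e +.
The two rarest classes, + + th and sr e +, are the double crossovers. Comparing them with the parentals, only the sr allele has switched, so sr is the middle locus and the order is th – sr – e.
Crossovers in the sr–e interval produce the single-crossover classes sr e th and + + + (62 + 84 = 146) plus the double crossovers (28).
RF(sr–e) = (146 + 28) / 2000 = 174/2000 = 0.0870 → 8.7 centimorgans.

8.7 centimorgans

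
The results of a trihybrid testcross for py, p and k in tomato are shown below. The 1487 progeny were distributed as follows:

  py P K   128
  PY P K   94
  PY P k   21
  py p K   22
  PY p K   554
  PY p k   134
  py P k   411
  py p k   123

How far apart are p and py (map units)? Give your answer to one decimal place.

17.5 map units

The two most frequent reciprocal classes, PY p K and py P k, are the parental types, so the F1 was PY p K / py P k.
The two rarest classes, py p K and PY P k, are the double crossovers. Comparing them with the parentals, only the py allele has switched, so py is the middle locus and the order is p – py – k.
Crossovers in the p–py interval produce the single-crossover classes PY P K and py p k (94 + 123 = 217) plus the double crossovers (43).
RF(p–py) = (217 + 43) / 1487 = 260/1487 = 0.1748 → 17.5 map units.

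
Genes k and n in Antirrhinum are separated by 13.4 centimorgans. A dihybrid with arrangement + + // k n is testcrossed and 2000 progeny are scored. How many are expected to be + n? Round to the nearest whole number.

A map distance of 13.4 centimorgans corresponds to a recombination frequency of 0.134.
The F1 is + + / k n, so + n is a recombinant gamete class with expected frequency r/2 = 0.134/2 = 0.0670.
Expected number = 0.0670 × 2000 = 134.00 ≈ 134.

134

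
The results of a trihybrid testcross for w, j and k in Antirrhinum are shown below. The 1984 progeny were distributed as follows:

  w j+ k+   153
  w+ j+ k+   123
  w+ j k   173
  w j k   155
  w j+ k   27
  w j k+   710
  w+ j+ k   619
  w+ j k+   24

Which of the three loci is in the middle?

w

The two most frequent reciprocal classes, w+ j+ k and w j k+, are the parental types, so the F1 was w+ j+ k / w j k+.
The two rarest classes, w j+ k and w+ j k+, are the double crossovers. Comparing them with the parentals, only the w allele has switched, so w is the middle locus and the order is j – w – k.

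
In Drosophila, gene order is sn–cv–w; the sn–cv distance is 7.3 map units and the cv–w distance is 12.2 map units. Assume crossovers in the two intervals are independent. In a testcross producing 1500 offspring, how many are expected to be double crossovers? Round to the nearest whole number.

13

Map distances give recombination frequencies of 0.073 and 0.122 for the two intervals.
With no interference, expected double-crossover frequency = 0.073 × 0.122 = 0.00891.
Expected number = 0.00891 × 1500 = 13.36 ≈ 13.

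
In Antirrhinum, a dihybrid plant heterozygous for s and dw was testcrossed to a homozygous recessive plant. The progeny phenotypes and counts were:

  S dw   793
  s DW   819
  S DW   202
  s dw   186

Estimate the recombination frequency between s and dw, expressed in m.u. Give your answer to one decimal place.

The two most frequent classes, S dw (793) and s DW (819), are the parental types, so the F1 was S dw / s DW.
The recombinant classes are S DW and s dw: 202 + 186 = 388.
Recombination frequency = 388/2000 = 0.1940 ≈ 19.4%, i.e. 19.4 m.u.

19.4 m.u.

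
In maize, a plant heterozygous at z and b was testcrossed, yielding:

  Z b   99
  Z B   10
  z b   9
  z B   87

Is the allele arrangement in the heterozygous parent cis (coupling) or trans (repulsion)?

trans

The two most frequent classes are Z b (99) and z B (87); these are the parental (non-recombinant) types.
So the F1 carried Z b on one chromosome and z B on the other — the recessive alleles are on opposite chromosomes (trans / repulsion).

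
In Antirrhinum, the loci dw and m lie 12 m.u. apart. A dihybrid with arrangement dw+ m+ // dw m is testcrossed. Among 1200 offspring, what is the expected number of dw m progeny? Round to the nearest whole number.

A map distance of 12 m.u. corresponds to a recombination frequency of 0.120.
The F1 is dw+ m+ / dw m, so dw m is a parental gamete class with expected frequency (1 − r)/2 = 0.880/2 = 0.4400.
Expected number = 0.4400 × 1200 = 528.00 ≈ 528.

528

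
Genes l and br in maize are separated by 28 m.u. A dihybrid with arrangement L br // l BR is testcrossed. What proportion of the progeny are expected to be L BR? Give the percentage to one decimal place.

14.0%

A map distance of 28 m.u. corresponds to a recombination frequency of 0.280.
The F1 is L br / l BR, so L BR is a recombinant gamete class with expected frequency r/2 = 0.280/2 = 0.1400.
That is 0.1400 = 14.0% of the progeny.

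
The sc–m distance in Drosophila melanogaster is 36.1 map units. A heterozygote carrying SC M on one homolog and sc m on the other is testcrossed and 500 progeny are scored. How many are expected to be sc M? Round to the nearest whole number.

A map distance of 36.1 map units corresponds to a recombination frequency of 0.361.
The F1 is SC M / sc m, so sc M is a recombinant gamete class with expected frequency r/2 = 0.361/2 = 0.1805.
Expected number = 0.1805 × 500 = 90.25 ≈ 90.

90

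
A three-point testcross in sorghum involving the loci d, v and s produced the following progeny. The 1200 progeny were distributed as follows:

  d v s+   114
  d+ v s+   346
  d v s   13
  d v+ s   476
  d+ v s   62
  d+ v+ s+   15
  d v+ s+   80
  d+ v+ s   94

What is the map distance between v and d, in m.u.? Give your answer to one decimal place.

19.7 m.u.

The two most frequent reciprocal classes, d v+ s and d+ v s+, are the parental types, so the F1 was d v+ s / d+ v s+.
The two rarest classes, d v s and d+ v+ s+, are the double crossovers. Comparing them with the parentals, only the v allele has switched, so v is the middle locus and the order is s – v – d.
Crossovers in the v–d interval produce the single-crossover classes d+ v+ s and d v s+ (94 + 114 = 208) plus the double crossovers (28).
RF(v–d) = (208 + 28) / 1200 = 236/1200 = 0.1967 → 19.7 m.u.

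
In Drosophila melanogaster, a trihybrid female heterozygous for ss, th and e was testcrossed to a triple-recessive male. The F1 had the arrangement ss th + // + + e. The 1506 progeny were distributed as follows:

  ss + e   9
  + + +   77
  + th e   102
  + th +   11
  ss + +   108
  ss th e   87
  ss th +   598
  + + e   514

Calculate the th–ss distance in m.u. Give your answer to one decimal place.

15.3 m.u.

The two rarest classes, + th + and ss + e, are the double crossovers. Comparing them with the parentals, only the ss allele has switched, so ss is the middle locus and the order is th – ss – e.
Crossovers in the th–ss interval produce the single-crossover classes ss + + and + th e (108 + 102 = 210) plus the double crossovers (20).
RF(th–ss) = (210 + 20) / 1506 = 230/1506 = 0.1527 → 15.3 m.u.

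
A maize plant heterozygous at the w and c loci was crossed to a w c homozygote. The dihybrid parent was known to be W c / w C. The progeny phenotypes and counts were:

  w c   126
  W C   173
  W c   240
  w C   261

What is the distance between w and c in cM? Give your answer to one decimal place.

37.4 cM

The recombinant classes are W C and w c: 173 + 126 = 299.
Recombination frequency = 299/800 = 0.3738 ≈ 37.4%, i.e. 37.4 cM.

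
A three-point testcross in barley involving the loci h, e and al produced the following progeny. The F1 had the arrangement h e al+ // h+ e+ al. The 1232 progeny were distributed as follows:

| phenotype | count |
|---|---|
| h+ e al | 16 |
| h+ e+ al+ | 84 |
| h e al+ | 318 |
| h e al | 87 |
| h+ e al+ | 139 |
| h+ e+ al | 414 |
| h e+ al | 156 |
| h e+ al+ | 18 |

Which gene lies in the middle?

e

The two rarest classes, h e+ al+ and h+ e al, are the double crossovers. Comparing them with the parentals, only the e allele has switched, so e is the middle locus and the order is h – e – al.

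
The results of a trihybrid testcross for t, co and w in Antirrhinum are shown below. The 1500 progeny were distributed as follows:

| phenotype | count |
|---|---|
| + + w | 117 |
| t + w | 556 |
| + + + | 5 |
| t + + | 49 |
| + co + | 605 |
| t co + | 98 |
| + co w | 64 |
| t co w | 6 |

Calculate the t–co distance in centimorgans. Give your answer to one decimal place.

15.1 centimorgans

The two most frequent reciprocal classes, + co + and t + w, are the parental types, so the F1 was + co + / t + w.
The two rarest classes, + + + and t co w, are the double crossovers. Comparing them with the parentals, only the co allele has switched, so co is the middle locus and the order is t – co – w.
Crossovers in the t–co interval produce the single-crossover classes t co + and + + w (98 + 117 = 215) plus the double crossovers (11).
RF(t–co) = (215 + 11) / 1500 = 226/1500 = 0.1507 → 15.1 centimorgans.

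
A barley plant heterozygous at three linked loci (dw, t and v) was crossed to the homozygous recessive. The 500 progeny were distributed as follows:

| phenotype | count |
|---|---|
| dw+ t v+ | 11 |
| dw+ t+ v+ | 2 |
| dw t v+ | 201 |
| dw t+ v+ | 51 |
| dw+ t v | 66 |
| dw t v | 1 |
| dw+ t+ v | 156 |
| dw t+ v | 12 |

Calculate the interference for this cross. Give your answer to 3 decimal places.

The two most frequent reciprocal classes, dw t v+ and dw+ t+ v, are the parental types, so the F1 was dw t v+ / dw+ t+ v.
The two rarest classes, dw t v and dw+ t+ v+, are the double crossovers. Comparing them with the parentals, only the v allele has switched, so v is the middle locus and the order is dw – v – t.
dw–v: (23 + 3)/500 = 0.0520; v–t: (117 + 3)/500 = 0.2400.
Expected DCO frequency = 0.0520 × 0.2400 ≈ 0.01248; observed = 3/500 ≈ 0.00600.
Coefficient of coincidence = 0.00600/0.01248 ≈ 0.481; interference = 1 − 0.481 = 0.519.

0.519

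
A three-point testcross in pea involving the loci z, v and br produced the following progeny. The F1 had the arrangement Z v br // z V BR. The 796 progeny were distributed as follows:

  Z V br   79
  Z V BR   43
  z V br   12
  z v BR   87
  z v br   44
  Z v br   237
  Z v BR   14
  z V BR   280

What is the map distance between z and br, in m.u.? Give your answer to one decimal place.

14.2 m.u.

The two rarest classes, Z v BR and z V br, are the double crossovers. Comparing them with the parentals, only the br allele has switched, so br is the middle locus and the order is v – br – z.
Crossovers in the br–z interval produce the single-crossover classes z v br and Z V BR (44 + 43 = 87) plus the double crossovers (26).
RF(br–z) = (87 + 26) / 796 = 113/796 = 0.1420 → 14.2 m.u.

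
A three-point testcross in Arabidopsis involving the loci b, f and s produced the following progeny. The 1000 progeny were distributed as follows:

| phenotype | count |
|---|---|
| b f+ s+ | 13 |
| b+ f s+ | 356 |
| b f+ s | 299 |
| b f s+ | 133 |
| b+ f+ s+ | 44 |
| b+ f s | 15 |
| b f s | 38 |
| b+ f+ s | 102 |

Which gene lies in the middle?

s

The two most frequent reciprocal classes, b+ f s+ and b f+ s, are the parental types, so the F1 was b+ f s+ / b f+ s.
The two rarest classes, b+ f s and b f+ s+, are the double crossovers. Comparing them with the parentals, only the s allele has switched, so s is the middle locus and the order is f – s – b.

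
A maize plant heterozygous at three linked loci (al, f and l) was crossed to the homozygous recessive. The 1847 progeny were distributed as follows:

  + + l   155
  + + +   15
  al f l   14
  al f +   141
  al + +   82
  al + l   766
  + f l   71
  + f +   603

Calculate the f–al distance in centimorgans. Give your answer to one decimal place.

17.6 centimorgans

The two most frequent reciprocal classes, al + l and + f +, are the parental types, so the F1 was al + l / + f +.
The two rarest classes, al f l and + + +, are the double crossovers. Comparing them with the parentals, only the f allele has switched, so f is the middle locus and the order is l – f – al.
Crossovers in the f–al interval produce the single-crossover classes + + l and al f + (155 + 141 = 296) plus the double crossovers (29).
RF(f–al) = (296 + 29) / 1847 = 325/1847 = 0.1760 → 17.6 centimorgans.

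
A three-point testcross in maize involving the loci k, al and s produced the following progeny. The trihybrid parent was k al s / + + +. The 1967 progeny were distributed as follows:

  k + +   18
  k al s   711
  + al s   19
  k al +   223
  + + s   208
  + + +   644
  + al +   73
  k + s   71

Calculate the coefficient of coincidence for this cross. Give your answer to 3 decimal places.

The two rarest classes, + al s and k + +, are the double crossovers. Comparing them with the parentals, only the k allele has switched, so k is the middle locus and the order is s – k – al.
s–k: (431 + 37)/1967 = 0.2379; k–al: (144 + 37)/1967 = 0.0920.
Expected DCO frequency = 0.2379 × 0.0920 ≈ 0.02189; observed = 37/1967 ≈ 0.01881.
Coefficient of coincidence = 0.01881/0.02189 ≈ 0.859.

0.859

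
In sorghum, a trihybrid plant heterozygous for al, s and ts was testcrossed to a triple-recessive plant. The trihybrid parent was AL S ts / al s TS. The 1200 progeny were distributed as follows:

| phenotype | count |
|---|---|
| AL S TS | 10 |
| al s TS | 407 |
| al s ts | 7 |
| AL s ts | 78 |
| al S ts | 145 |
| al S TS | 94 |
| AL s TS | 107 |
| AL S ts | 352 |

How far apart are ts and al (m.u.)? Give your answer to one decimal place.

The two rarest classes, AL S TS and al s ts, are the double crossovers. Comparing them with the parentals, only the ts allele has switched, so ts is the middle locus and the order is al – ts – s.
Crossovers in the al–ts interval produce the single-crossover classes al S ts and AL s TS (145 + 107 = 252) plus the double crossovers (17).
RF(al–ts) = (252 + 17) / 1200 = 269/1200 = 0.2242 → 22.4 m.u.

22.4 m.u.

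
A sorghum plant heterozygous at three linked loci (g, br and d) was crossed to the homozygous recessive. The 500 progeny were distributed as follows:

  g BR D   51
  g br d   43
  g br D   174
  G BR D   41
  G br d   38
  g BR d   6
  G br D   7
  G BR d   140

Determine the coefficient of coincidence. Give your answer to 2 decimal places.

The two most frequent reciprocal classes, G BR d and g br D, are the parental types, so the F1 was G BR d / g br D.
The two rarest classes, g BR d and G br D, are the double crossovers. Comparing them with the parentals, only the g allele has switched, so g is the middle locus and the order is br – g – d.
br–g: (89 + 13)/500 = 0.2040; g–d: (84 + 13)/500 = 0.1940.
Expected DCO frequency = 0.2040 × 0.1940 ≈ 0.03958; observed = 13/500 ≈ 0.02600.
Coefficient of coincidence = 0.02600/0.03958 ≈ 0.66.

0.66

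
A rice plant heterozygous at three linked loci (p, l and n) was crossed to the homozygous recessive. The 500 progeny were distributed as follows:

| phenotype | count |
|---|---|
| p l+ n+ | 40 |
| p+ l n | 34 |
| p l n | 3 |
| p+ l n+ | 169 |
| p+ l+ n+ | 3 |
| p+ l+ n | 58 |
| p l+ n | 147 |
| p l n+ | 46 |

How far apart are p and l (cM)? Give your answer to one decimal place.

22.0 cM

The two most frequent reciprocal classes, p+ l n+ and p l+ n, are the parental types, so the F1 was p+ l n+ / p l+ n.
The two rarest classes, p+ l+ n+ and p l n, are the double crossovers. Comparing them with the parentals, only the l allele has switched, so l is the middle locus and the order is p – l – n.
Crossovers in the p–l interval produce the single-crossover classes p l n+ and p+ l+ n (46 + 58 = 104) plus the double crossovers (6).
RF(p–l) = (104 + 6) / 500 = 110/500 = 0.2200 → 22.0 cM.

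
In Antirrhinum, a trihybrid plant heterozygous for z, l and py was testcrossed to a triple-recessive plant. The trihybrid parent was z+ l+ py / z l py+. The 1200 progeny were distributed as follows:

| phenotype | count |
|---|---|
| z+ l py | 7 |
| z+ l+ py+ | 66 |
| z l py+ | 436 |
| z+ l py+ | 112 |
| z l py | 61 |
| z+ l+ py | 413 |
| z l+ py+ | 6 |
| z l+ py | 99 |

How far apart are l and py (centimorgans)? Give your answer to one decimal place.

11.7 centimorgans

The two rarest classes, z+ l py and z l+ py+, are the double crossovers. Comparing them with the parentals, only the l allele has switched, so l is the middle locus and the order is z – l – py.
Crossovers in the l–py interval produce the single-crossover classes z+ l+ py+ and z l py (66 + 61 = 127) plus the double crossovers (13).
RF(l–py) = (127 + 13) / 1200 = 140/1200 = 0.1167 → 11.7 centimorgans.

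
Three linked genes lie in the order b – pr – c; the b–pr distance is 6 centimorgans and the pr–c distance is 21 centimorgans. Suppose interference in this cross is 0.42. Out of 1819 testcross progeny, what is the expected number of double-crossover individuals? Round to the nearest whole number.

Map distances give recombination frequencies of 0.060 and 0.210 for the two intervals.
With interference 0.42 (so coincidence = 0.58), expected double-crossover frequency = 0.060 × 0.210 × 0.58 = 0.00731.
Expected number = 0.00731 × 1819 = 13.29 ≈ 13.

13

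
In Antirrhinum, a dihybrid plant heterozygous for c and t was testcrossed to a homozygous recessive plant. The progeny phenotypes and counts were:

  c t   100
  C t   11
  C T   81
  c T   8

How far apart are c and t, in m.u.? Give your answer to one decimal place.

9.5 m.u.

The two most frequent classes, C T (81) and c t (100), are the parental types, so the F1 was C T / c t.
The recombinant classes are C t and c T: 11 + 8 = 19.
Recombination frequency = 19/200 = 0.0950 ≈ 9.5%, i.e. 9.5 m.u.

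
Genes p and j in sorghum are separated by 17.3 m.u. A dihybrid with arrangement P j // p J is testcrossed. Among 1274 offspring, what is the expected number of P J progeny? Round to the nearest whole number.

110

A map distance of 17.3 m.u. corresponds to a recombination frequency of 0.173.
The F1 is P j / p J, so P J is a recombinant gamete class with expected frequency r/2 = 0.173/2 = 0.0865.
Expected number = 0.0865 × 1274 = 110.20 ≈ 110.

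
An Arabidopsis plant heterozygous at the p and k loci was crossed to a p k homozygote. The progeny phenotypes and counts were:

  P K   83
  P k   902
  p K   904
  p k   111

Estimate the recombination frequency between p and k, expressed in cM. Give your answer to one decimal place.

9.7 cM

The two most frequent classes, P k (902) and p K (904), are the parental types, so the F1 was P k / p K.
The recombinant classes are P K and p k: 83 + 111 = 194.
Recombination frequency = 194/2000 = 0.0970 ≈ 9.7%, i.e. 9.7 cM.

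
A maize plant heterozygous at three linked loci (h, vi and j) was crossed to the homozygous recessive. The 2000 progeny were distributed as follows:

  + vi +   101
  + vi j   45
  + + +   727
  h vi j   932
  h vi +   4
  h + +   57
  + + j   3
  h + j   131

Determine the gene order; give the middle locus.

j

The two most frequent reciprocal classes, h vi j and + + +, are the parental types, so the F1 was h vi j / + + +.
The two rarest classes, h vi + and + + j, are the double crossovers. Comparing them with the parentals, only the j allele has switched, so j is the middle locus and the order is vi – j – h.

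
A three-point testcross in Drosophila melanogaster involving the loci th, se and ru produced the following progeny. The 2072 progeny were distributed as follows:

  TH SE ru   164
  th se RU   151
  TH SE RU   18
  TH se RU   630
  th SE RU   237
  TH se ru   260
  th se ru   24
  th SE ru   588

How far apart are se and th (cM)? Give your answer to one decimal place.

The two most frequent reciprocal classes, th SE ru and TH se RU, are the parental types, so the F1 was th SE ru / TH se RU.
The two rarest classes, th se ru and TH SE RU, are the double crossovers. Comparing them with the parentals, only the se allele has switched, so se is the middle locus and the order is th – se – ru.
Crossovers in the th–se interval produce the single-crossover classes TH SE ru and th se RU (164 + 151 = 315) plus the double crossovers (42).
RF(th–se) = (315 + 42) / 2072 = 357/2072 = 0.1723 → 17.2 cM.

17.2 cM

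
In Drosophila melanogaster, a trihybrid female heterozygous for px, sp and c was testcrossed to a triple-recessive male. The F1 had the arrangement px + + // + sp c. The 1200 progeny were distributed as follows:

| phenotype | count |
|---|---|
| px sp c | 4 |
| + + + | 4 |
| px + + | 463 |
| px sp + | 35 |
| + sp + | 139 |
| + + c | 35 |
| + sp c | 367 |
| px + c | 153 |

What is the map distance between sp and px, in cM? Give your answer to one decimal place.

The two rarest classes, + + + and px sp c, are the double crossovers. Comparing them with the parentals, only the px allele has switched, so px is the middle locus and the order is sp – px – c.
Crossovers in the sp–px interval produce the single-crossover classes px sp + and + + c (35 + 35 = 70) plus the double crossovers (8).
RF(sp–px) = (70 + 8) / 1200 = 78/1200 = 0.0650 → 6.5 cM.

6.5 cM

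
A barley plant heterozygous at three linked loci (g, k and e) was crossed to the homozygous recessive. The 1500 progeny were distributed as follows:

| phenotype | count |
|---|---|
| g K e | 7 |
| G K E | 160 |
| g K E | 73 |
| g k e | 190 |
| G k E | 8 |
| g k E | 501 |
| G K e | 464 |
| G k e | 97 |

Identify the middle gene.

g

The two most frequent reciprocal classes, G K e and g k E, are the parental types, so the F1 was G K e / g k E.
The two rarest classes, g K e and G k E, are the double crossovers. Comparing them with the parentals, only the g allele has switched, so g is the middle locus and the order is e – g – k.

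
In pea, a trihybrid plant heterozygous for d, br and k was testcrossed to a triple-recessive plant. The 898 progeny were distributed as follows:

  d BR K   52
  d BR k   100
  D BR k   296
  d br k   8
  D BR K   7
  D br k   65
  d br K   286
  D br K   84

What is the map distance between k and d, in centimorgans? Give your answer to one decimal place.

22.2 centimorgans

The two most frequent reciprocal classes, D BR k and d br K, are the parental types, so the F1 was D BR k / d br K.
The two rarest classes, D BR K and d br k, are the double crossovers. Comparing them with the parentals, only the k allele has switched, so k is the middle locus and the order is d – k – br.
Crossovers in the d–k interval produce the single-crossover classes d BR k and D br K (100 + 84 = 184) plus the double crossovers (15).
RF(d–k) = (184 + 15) / 898 = 199/898 = 0.2216 → 22.2 centimorgans.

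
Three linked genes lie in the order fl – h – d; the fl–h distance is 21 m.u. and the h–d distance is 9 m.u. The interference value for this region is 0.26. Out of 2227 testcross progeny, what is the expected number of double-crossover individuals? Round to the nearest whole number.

Map distances give recombination frequencies of 0.210 and 0.090 for the two intervals.
With interference 0.26 (so coincidence = 0.74), expected double-crossover frequency = 0.210 × 0.090 × 0.74 = 0.01399.
Expected number = 0.01399 × 2227 = 31.15 ≈ 31.

31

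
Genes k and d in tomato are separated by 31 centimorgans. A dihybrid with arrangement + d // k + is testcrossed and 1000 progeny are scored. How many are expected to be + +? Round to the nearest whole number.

155

A map distance of 31 centimorgans corresponds to a recombination frequency of 0.310.
The F1 is + d / k +, so + + is a recombinant gamete class with expected frequency r/2 = 0.310/2 = 0.1550.
Expected number = 0.1550 × 1000 = 155.00 ≈ 155.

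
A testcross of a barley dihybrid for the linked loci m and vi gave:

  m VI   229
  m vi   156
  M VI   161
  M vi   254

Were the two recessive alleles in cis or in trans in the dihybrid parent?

The two most frequent classes are M vi (254) and m VI (229); these are the parental (non-recombinant) types.
So the F1 carried M vi on one chromosome and m VI on the other — the recessive alleles are on opposite chromosomes (trans / repulsion).

trans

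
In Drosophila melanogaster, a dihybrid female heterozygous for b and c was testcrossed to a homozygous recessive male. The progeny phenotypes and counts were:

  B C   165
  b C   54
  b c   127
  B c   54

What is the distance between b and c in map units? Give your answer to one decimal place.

The two most frequent classes, B C (165) and b c (127), are the parental types, so the F1 was B C / b c.
The recombinant classes are B c and b C: 54 + 54 = 108.
Recombination frequency = 108/400 = 0.2700 ≈ 27.0%, i.e. 27.0 map units.

27.0 map units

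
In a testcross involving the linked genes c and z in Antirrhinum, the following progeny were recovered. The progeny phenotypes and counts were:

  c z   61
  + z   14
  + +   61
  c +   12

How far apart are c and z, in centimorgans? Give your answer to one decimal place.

17.6 centimorgans

The two most frequent classes, + + (61) and c z (61), are the parental types, so the F1 was + + / c z.
The recombinant classes are + z and c +: 14 + 12 = 26.
Recombination frequency = 26/148 = 0.1757 ≈ 17.6%, i.e. 17.6 centimorgans.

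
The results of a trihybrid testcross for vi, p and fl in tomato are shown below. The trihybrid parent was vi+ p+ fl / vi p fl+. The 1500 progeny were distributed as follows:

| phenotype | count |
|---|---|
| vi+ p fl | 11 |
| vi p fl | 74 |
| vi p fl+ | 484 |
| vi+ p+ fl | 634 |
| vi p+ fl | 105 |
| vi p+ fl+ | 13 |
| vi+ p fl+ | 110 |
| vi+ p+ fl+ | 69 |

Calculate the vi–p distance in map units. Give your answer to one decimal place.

The two rarest classes, vi+ p fl and vi p+ fl+, are the double crossovers. Comparing them with the parentals, only the p allele has switched, so p is the middle locus and the order is fl – p – vi.
Crossovers in the p–vi interval produce the single-crossover classes vi p+ fl and vi+ p fl+ (105 + 110 = 215) plus the double crossovers (24).
RF(p–vi) = (215 + 24) / 1500 = 239/1500 = 0.1593 → 15.9 map units.

15.9 map units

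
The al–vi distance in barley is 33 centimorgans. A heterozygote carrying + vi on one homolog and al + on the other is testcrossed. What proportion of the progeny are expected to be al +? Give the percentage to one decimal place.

33.5%

A map distance of 33 centimorgans corresponds to a recombination frequency of 0.330.
The F1 is + vi / al +, so al + is a parental gamete class with expected frequency (1 − r)/2 = 0.670/2 = 0.3350.
That is 0.3350 = 33.5% of the progeny.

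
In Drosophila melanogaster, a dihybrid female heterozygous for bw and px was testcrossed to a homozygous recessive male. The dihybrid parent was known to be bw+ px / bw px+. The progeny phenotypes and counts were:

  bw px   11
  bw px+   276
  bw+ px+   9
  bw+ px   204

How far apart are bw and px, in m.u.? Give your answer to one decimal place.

The recombinant classes are bw+ px+ and bw px: 9 + 11 = 20.
Recombination frequency = 20/500 = 0.0400 ≈ 4.0%, i.e. 4.0 m.u.

4.0 m.u.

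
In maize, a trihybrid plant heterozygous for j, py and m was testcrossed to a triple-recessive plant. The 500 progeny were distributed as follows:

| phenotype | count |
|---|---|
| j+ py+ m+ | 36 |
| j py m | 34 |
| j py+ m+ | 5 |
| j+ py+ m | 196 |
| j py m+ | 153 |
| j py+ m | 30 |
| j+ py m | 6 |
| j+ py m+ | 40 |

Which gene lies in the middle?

py

The two most frequent reciprocal classes, j+ py+ m and j py m+, are the parental types, so the F1 was j+ py+ m / j py m+.
The two rarest classes, j+ py m and j py+ m+, are the double crossovers. Comparing them with the parentals, only the py allele has switched, so py is the middle locus and the order is m – py – j.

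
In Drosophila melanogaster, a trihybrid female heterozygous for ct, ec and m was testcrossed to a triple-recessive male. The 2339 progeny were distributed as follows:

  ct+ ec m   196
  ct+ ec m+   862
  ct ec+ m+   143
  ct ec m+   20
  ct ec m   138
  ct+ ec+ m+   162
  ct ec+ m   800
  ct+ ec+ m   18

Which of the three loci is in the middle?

ct

The two most frequent reciprocal classes, ct+ ec m+ and ct ec+ m, are the parental types, so the F1 was ct+ ec m+ / ct ec+ m.
The two rarest classes, ct ec m+ and ct+ ec+ m, are the double crossovers. Comparing them with the parentals, only the ct allele has switched, so ct is the middle locus and the order is ec – ct – m.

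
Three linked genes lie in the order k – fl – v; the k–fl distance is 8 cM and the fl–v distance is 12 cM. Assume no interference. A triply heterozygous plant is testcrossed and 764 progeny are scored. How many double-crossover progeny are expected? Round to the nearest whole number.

7

Map distances give recombination frequencies of 0.080 and 0.120 for the two intervals.
With no interference, expected double-crossover frequency = 0.080 × 0.120 = 0.00960.
Expected number = 0.00960 × 764 = 7.33 ≈ 7.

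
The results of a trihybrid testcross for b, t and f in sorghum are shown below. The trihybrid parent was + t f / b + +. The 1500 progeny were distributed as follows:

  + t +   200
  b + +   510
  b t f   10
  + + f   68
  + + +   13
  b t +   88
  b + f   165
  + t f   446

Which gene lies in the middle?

b

The two rarest classes, b t f and + + +, are the double crossovers. Comparing them with the parentals, only the b allele has switched, so b is the middle locus and the order is t – b – f.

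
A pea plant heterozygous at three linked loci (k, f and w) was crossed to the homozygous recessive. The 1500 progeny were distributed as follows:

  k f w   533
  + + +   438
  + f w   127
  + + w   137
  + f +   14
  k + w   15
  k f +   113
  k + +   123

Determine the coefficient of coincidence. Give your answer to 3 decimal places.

The two most frequent reciprocal classes, k f w and + + +, are the parental types, so the F1 was k f w / + + +.
The two rarest classes, k + w and + f +, are the double crossovers. Comparing them with the parentals, only the f allele has switched, so f is the middle locus and the order is w – f – k.
w–f: (250 + 29)/1500 = 0.1860; f–k: (250 + 29)/1500 = 0.1860.
Expected DCO frequency = 0.1860 × 0.1860 ≈ 0.03460; observed = 29/1500 ≈ 0.01933.
Coefficient of coincidence = 0.01933/0.03460 ≈ 0.559.

0.559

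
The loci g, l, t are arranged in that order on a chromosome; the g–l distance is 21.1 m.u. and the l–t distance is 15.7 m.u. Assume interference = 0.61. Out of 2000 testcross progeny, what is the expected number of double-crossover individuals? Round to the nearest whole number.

Map distances give recombination frequencies of 0.211 and 0.157 for the two intervals.
With interference 0.61 (so coincidence = 0.39), expected double-crossover frequency = 0.211 × 0.157 × 0.39 = 0.01292.
Expected number = 0.01292 × 2000 = 25.84 ≈ 26.

26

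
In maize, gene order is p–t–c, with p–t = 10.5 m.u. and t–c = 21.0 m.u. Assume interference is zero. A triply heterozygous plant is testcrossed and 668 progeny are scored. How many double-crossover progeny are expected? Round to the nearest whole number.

15

Map distances give recombination frequencies of 0.105 and 0.210 for the two intervals.
With no interference, expected double-crossover frequency = 0.105 × 0.210 = 0.02205.
Expected number = 0.02205 × 668 = 14.73 ≈ 15.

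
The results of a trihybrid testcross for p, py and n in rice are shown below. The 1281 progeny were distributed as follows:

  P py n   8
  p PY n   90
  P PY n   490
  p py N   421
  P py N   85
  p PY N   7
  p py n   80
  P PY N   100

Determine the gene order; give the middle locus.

The two most frequent reciprocal classes, P PY n and p py N, are the parental types, so the F1 was P PY n / p py N.
The two rarest classes, P py n and p PY N, are the double crossovers. Comparing them with the parentals, only the py allele has switched, so py is the middle locus and the order is n – py – p.

py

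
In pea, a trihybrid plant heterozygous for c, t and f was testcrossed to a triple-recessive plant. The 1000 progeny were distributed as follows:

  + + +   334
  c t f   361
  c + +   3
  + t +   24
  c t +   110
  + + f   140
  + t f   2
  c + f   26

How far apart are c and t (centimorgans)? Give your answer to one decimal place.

5.5 centimorgans

The two most frequent reciprocal classes, + + + and c t f, are the parental types, so the F1 was + + + / c t f.
The two rarest classes, c + + and + t f, are the double crossovers. Comparing them with the parentals, only the c allele has switched, so c is the middle locus and the order is f – c – t.
Crossovers in the c–t interval produce the single-crossover classes + t + and c + f (24 + 26 = 50) plus the double crossovers (5).
RF(c–t) = (50 + 5) / 1000 = 55/1000 = 0.0550 → 5.5 centimorgans.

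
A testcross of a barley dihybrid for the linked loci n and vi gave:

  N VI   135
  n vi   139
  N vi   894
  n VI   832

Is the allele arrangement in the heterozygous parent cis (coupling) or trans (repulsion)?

trans

The two most frequent classes are N vi (894) and n VI (832); these are the parental (non-recombinant) types.
So the F1 carried N vi on one chromosome and n VI on the other — the recessive alleles are on opposite chromosomes (trans / repulsion).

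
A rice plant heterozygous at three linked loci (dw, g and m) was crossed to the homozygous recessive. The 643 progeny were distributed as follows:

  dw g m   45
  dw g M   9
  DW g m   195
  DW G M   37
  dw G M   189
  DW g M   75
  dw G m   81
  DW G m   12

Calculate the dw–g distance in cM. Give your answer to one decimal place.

The two most frequent reciprocal classes, DW g m and dw G M, are the parental types, so the F1 was DW g m / dw G M.
The two rarest classes, DW G m and dw g M, are the double crossovers. Comparing them with the parentals, only the g allele has switched, so g is the middle locus and the order is dw – g – m.
Crossovers in the dw–g interval produce the single-crossover classes dw g m and DW G M (45 + 37 = 82) plus the double crossovers (21).
RF(dw–g) = (82 + 21) / 643 = 103/643 = 0.1602 → 16.0 cM.

16.0 cM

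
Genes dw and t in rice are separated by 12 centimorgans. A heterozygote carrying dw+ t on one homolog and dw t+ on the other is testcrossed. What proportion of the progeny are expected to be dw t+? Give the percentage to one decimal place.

44.0%

A map distance of 12 centimorgans corresponds to a recombination frequency of 0.120.
The F1 is dw+ t / dw t+, so dw t+ is a parental gamete class with expected frequency (1 − r)/2 = 0.880/2 = 0.4400.
That is 0.4400 = 44.0% of the progeny.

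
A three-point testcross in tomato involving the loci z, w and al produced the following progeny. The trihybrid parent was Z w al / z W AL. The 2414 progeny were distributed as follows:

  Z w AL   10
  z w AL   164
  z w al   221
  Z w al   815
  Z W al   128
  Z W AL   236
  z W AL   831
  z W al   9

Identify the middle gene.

The two rarest classes, Z w AL and z W al, are the double crossovers. Comparing them with the parentals, only the al allele has switched, so al is the middle locus and the order is z – al – w.

al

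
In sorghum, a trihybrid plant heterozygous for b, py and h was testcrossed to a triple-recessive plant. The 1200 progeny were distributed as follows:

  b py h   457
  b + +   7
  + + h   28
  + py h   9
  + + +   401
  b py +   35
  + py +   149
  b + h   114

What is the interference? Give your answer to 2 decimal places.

0.13

The two most frequent reciprocal classes, b py h and + + +, are the parental types, so the F1 was b py h / + + +.
The two rarest classes, + py h and b + +, are the double crossovers. Comparing them with the parentals, only the b allele has switched, so b is the middle locus and the order is py – b – h.
py–b: (263 + 16)/1200 = 0.2325; b–h: (63 + 16)/1200 = 0.0658.
Expected DCO frequency = 0.2325 × 0.0658 ≈ 0.01530; observed = 16/1200 ≈ 0.01333.
Coefficient of coincidence = 0.01333/0.01530 ≈ 0.87; interference = 1 − 0.87 = 0.13.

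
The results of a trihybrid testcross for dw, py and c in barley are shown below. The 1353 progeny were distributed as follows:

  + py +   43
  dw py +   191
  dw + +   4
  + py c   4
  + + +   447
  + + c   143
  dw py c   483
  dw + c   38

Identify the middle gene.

The two most frequent reciprocal classes, + + + and dw py c, are the parental types, so the F1 was + + + / dw py c.
The two rarest classes, dw + + and + py c, are the double crossovers. Comparing them with the parentals, only the dw allele has switched, so dw is the middle locus and the order is py – dw – c.

dw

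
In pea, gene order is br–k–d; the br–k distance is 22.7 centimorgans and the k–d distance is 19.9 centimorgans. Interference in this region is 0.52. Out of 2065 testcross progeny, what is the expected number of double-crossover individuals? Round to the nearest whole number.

45

Map distances give recombination frequencies of 0.227 and 0.199 for the two intervals.
With interference 0.52 (so coincidence = 0.48), expected double-crossover frequency = 0.227 × 0.199 × 0.48 = 0.02168.
Expected number = 0.02168 × 2065 = 44.78 ≈ 45.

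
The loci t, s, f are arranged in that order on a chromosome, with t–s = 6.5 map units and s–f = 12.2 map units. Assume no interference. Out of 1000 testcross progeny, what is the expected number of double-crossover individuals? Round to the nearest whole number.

Map distances give recombination frequencies of 0.065 and 0.122 for the two intervals.
With no interference, expected double-crossover frequency = 0.065 × 0.122 = 0.00793.
Expected number = 0.00793 × 1000 = 7.93 ≈ 8.

8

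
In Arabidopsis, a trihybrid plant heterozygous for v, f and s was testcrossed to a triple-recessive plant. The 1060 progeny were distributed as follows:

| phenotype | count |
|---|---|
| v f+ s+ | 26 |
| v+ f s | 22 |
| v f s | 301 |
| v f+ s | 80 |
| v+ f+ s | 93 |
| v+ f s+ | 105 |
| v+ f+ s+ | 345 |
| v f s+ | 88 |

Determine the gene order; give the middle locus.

v

The two most frequent reciprocal classes, v f s and v+ f+ s+, are the parental types, so the F1 was v f s / v+ f+ s+.
The two rarest classes, v+ f s and v f+ s+, are the double crossovers. Comparing them with the parentals, only the v allele has switched, so v is the middle locus and the order is s – v – f.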